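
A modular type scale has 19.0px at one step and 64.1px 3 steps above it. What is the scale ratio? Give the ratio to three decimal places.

1.500

r³ = 64.1 / 19.0, so r = (64.1/19.0)^(1/3).
r = 3.3737^(1/3) ≈ 1.4998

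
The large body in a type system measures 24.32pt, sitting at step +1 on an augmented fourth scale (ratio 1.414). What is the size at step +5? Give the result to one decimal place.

24.32 × 1.414⁴ = 24.32 × 3.99758 ≈ 97.221

97.2pt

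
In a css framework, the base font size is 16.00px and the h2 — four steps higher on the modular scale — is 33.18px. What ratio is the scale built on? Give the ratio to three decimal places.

r⁴ = 33.18 / 16.00, so r = (33.18/16.00)^(1/4).
r = 2.0737^(1/4) ≈ 1.2000

1.200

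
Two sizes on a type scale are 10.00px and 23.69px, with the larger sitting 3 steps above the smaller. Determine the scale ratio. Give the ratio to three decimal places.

The ratio satisfies 10.00 × r³ = 23.69, so r = (23.69 / 10.00)^(1/3).
r = 2.3690^(1/3) ≈ 1.3331

1.333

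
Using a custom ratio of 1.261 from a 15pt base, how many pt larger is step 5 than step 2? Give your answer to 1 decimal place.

Step 2: 15.0 × 1.261² = 23.852pt
Step 5: 15.0 × 1.261⁵ = 47.826pt
Difference: 47.826 − 23.852 = 23.974pt

24.0pt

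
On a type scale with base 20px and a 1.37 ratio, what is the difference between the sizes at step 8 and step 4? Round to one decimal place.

Step 4: 20.0 × 1.37⁴ = 70.455px
Step 8: 20.0 × 1.37⁸ = 248.196px
Difference: 248.196 − 70.455 = 177.741px

177.7px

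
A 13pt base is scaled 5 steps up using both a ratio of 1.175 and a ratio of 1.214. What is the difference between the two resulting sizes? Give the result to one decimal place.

At 1.175: 13.0 × 1.175⁵ = 29.116pt
At 1.214: 13.0 × 1.214⁵ = 34.280pt
Difference: 34.280 − 29.116 = 5.164pt

5.2pt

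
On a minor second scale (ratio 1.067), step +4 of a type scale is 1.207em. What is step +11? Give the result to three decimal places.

1.900em

1.207 × 1.067⁷ = 1.207 × 1.57453 ≈ 1.900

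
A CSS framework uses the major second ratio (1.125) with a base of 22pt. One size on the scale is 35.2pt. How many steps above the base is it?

1.125ⁿ = 35.2 / 22 = 1.6000
n = ln(1.6000) / ln(1.125) = 0.4700 / 0.1178 ≈ 3.99

4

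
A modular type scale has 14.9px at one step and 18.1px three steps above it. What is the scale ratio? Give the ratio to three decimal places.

1.067

The ratio satisfies 14.9 × r³ = 18.1, so r = (18.1 / 14.9)^(1/3).
r = 1.2148^(1/3) ≈ 1.0670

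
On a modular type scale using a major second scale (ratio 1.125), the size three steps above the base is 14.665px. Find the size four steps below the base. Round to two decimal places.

6.43px

14.665 ÷ 1.125⁷ = 14.665 ÷ 2.28070 ≈ 6.430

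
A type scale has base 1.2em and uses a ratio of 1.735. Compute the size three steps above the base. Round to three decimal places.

6.267em

1.2 × 1.735³ = 1.2 × 5.22274 ≈ 6.267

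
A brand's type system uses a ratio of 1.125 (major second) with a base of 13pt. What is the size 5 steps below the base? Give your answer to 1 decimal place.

7.2pt

13.0 ÷ 1.125⁵ = 13.0 ÷ 1.80203 ≈ 7.21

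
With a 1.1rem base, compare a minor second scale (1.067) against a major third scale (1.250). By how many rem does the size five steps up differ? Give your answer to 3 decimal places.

1.836rem

Minor second: 1.1 × 1.067⁵ = 1.52130rem
Major third: 1.1 × 1.250⁵ = 3.35693rem
Difference: 3.35693 − 1.52130 = 1.83563rem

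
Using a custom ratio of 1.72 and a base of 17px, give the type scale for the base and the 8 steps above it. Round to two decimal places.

Step 0: 17px
Step 1: 17.0 × 1.72 = 29.24
Step 2: 17.0 × 1.72² = 50.29
Step 3: 17.0 × 1.72³ = 86.50
Step 4: 17.0 × 1.72⁴ = 148.79
Step 5: 17.0 × 1.72⁵ = 255.91
Step 6: 17.0 × 1.72⁶ = 440.17
Step 7: 17.0 × 1.72⁷ = 757.09
Step 8: 17.0 × 1.72⁸ = 1302.20

17.00px, 29.24px, 50.29px, 86.50px, 148.79px, 255.91px, 440.17px, 757.09px, 1302.20px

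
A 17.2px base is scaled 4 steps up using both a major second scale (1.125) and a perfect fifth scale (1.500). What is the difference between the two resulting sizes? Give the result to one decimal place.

59.5px

Major second: 17.2 × 1.125⁴ = 27.551px
Perfect fifth: 17.2 × 1.500⁴ = 87.075px
Difference: 87.075 − 27.551 = 59.524px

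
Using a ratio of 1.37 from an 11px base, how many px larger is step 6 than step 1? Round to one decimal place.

Step 1: 11.0 × 1.37 = 15.070px
Step 6: 11.0 × 1.37⁶ = 72.730px
Difference: 72.730 − 15.070 = 57.660px

57.7px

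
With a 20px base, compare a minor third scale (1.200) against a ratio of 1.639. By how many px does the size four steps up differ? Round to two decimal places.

102.85px

Minor third: 20.0 × 1.200⁴ = 41.4720px
At 1.639: 20.0 × 1.639⁴ = 144.3264px
Difference: 144.3264 − 41.4720 = 102.8544px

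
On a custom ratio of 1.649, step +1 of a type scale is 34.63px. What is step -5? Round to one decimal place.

1.7px

34.63 ÷ 1.649⁶ = 34.63 ÷ 20.10592 ≈ 1.722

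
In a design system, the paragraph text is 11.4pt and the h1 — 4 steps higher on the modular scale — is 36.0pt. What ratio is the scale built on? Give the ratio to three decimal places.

r⁴ = 36.0 / 11.4, so r = (36.0/11.4)^(1/4).
r = 3.1579^(1/4) ≈ 1.3331

1.333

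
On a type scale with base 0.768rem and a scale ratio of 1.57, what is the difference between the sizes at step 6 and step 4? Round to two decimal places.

Step 4: 0.768 × 1.57⁴ = 4.6662rem
Step 6: 0.768 × 1.57⁶ = 11.5016rem
Difference: 11.5016 − 4.6662 = 6.8354rem

6.84rem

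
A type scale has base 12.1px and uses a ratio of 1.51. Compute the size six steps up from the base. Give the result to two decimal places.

12.1 × 1.51⁶ = 12.1 × 11.85391 ≈ 143.43

143.43px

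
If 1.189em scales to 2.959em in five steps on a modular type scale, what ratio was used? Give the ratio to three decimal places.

1.200

r⁵ = 2.959 / 1.189, so r = (2.959/1.189)^(1/5).
r = 2.4886^(1/5) ≈ 1.2000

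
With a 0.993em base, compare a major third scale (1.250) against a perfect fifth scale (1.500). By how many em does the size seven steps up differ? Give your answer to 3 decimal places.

Major third: 0.993 × 1.250⁷ = 4.73499em
Perfect fifth: 0.993 × 1.500⁷ = 16.96634em
Difference: 16.96634 − 4.73499 = 12.23135em

12.231em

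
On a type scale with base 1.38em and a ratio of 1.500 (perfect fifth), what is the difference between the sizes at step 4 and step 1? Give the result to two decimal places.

4.92em

Step 1: 1.38 × 1.500 = 2.0700em
Step 4: 1.38 × 1.500⁴ = 6.9862em
Difference: 6.9862 − 2.0700 = 4.9162em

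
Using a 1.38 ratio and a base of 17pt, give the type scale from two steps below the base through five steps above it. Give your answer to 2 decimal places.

Step -2: 17.0 ÷ 1.38² = 8.93
Step -1: 17.0 ÷ 1.38 = 12.32
Step 0: 17pt
Step 1: 17.0 × 1.38 = 23.46
Step 2: 17.0 × 1.38² = 32.37
Step 3: 17.0 × 1.38³ = 44.68
Step 4: 17.0 × 1.38⁴ = 61.65
Step 5: 17.0 × 1.38⁵ = 85.08

8.93pt, 12.32pt, 17.00pt, 23.46pt, 32.37pt, 44.68pt, 61.65pt, 85.08pt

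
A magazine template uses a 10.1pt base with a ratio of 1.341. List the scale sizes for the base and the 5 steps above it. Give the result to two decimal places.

Step 0: 10.1pt
Step 1: 10.1 × 1.341 = 13.54
Step 2: 10.1 × 1.341² = 18.16
Step 3: 10.1 × 1.341³ = 24.36
Step 4: 10.1 × 1.341⁴ = 32.66
Step 5: 10.1 × 1.341⁵ = 43.80

10.10pt, 13.54pt, 18.16pt, 24.36pt, 32.66pt, 43.80pt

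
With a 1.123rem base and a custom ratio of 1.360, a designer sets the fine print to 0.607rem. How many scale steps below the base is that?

1.360ⁿ = 1.123 / 0.607 = 1.8501
n = ln(1.8501) / ln(1.360) = 0.6152 / 0.3075 ≈ 2.00

2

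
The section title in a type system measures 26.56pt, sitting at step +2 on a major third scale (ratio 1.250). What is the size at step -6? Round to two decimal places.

26.56 ÷ 1.250⁸ = 26.56 ÷ 5.96046 ≈ 4.456

4.46pt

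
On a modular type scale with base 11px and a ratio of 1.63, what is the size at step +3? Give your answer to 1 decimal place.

Every step multiplies by the scale ratio.
11.0 × 1.63³ = 11.0 × 4.33075 ≈ 47.64

47.6px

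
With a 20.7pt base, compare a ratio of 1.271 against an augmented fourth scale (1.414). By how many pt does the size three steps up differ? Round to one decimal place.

16.0pt

At 1.271: 20.7 × 1.271³ = 42.502pt
Augmented fourth: 20.7 × 1.414³ = 58.522pt
Difference: 58.522 − 42.502 = 16.020pt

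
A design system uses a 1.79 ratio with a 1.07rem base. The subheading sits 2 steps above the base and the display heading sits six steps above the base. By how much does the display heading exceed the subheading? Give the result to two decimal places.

31.77rem

Step 2: 1.07 × 1.79² = 3.4284rem
Step 6: 1.07 × 1.79⁶ = 35.1967rem
Difference: 35.1967 − 3.4284 = 31.7683rem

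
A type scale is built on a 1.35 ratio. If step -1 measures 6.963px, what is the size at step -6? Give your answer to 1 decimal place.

The gap is -6 − (-1) = -5 steps, so the factor is 1.35^-5.
6.963 ÷ 1.35⁵ = 6.963 ÷ 4.48403 ≈ 1.553

1.6px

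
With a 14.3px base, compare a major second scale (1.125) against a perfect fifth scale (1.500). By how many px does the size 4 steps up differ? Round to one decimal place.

49.5px

Major second: 14.3 × 1.125⁴ = 22.906px
Perfect fifth: 14.3 × 1.500⁴ = 72.394px
Difference: 72.394 − 22.906 = 49.488px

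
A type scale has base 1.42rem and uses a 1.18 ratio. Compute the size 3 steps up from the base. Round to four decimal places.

2.3331rem

Each step on a modular scale multiplies by the ratio, so the size n steps from the base is base × ratioⁿ.
1.42 × 1.18³ = 1.42 × 1.64303 ≈ 2.3331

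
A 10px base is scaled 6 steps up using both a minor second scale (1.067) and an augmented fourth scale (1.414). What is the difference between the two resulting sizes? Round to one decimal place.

65.2px

Minor second: 10.0 × 1.067⁶ = 14.757px
Augmented fourth: 10.0 × 1.414⁶ = 79.928px
Difference: 79.928 − 14.757 = 65.171px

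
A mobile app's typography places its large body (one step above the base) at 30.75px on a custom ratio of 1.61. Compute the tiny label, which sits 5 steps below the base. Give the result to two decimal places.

1.77px

Moving from step +1 to step -5 is 6 steps down, so divide by r⁶.
30.75 ÷ 1.61⁶ = 30.75 ÷ 17.41627 ≈ 1.766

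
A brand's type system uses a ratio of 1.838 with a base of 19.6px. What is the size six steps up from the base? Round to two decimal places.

755.66px

A modular type scale is a geometric sequence: sizeₙ = base × rⁿ.
19.6 × 1.838⁶ = 19.6 × 38.55432 ≈ 755.66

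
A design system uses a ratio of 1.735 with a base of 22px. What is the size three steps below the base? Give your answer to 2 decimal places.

Every step multiplies by the scale ratio.
22.0 ÷ 1.735³ = 22.0 ÷ 5.22274 ≈ 4.21

4.21px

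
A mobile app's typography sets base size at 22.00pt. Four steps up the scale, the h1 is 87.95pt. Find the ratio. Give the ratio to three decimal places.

r⁴ = 87.95 / 22.00, so r = (87.95/22.00)^(1/4).
r = 3.9977^(1/4) ≈ 1.4140

1.414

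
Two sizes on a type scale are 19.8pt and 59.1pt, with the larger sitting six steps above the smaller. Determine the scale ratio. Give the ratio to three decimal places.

r⁶ = 59.1 / 19.8, so r = (59.1/19.8)^(1/6).
r = 2.9848^(1/6) ≈ 1.1999

1.200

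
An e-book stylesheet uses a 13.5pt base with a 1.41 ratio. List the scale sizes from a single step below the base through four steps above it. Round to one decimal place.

9.6pt, 13.5pt, 19.0pt, 26.8pt, 37.8pt, 53.4pt

Step -1: 13.5 ÷ 1.41 = 9.6
Step 0: 13.5pt
Step 1: 13.5 × 1.41 = 19.0
Step 2: 13.5 × 1.41² = 26.8
Step 3: 13.5 × 1.41³ = 37.8
Step 4: 13.5 × 1.41⁴ = 53.4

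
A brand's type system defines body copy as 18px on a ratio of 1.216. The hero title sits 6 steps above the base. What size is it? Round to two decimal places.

A modular type scale is a geometric sequence: sizeₙ = base × rⁿ.
18.0 × 1.216⁶ = 18.0 × 3.23297 ≈ 58.19

58.19px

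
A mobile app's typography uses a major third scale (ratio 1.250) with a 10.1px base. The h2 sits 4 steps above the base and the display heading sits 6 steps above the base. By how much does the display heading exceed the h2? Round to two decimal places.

Step 4: 10.1 × 1.250⁴ = 24.6582px
Step 6: 10.1 × 1.250⁶ = 38.5284px
Difference: 38.5284 − 24.6582 = 13.8702px

13.87px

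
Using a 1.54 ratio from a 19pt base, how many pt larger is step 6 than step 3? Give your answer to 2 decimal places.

Step 3: 19.0 × 1.54³ = 69.3930pt
Step 6: 19.0 × 1.54⁶ = 253.4416pt
Difference: 253.4416 − 69.3930 = 184.0486pt

184.05pt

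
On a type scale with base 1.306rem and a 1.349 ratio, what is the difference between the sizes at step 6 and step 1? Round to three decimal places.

6.109rem

Step 1: 1.306 × 1.349 = 1.76179rem
Step 6: 1.306 × 1.349⁶ = 7.87073rem
Difference: 7.87073 − 1.76179 = 6.10894rem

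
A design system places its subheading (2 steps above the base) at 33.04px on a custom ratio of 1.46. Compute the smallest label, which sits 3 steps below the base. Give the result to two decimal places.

The gap is -3 − (2) = -5 steps, so the factor is 1.46^-5.
33.04 ÷ 1.46⁵ = 33.04 ÷ 6.63383 ≈ 4.981

4.98px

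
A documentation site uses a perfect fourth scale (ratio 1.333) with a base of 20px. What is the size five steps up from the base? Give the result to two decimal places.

84.17px

Each step on a modular scale multiplies by the ratio, so the size n steps from the base is base × ratioⁿ.
20.0 × 1.333⁵ = 20.0 × 4.20873 ≈ 84.17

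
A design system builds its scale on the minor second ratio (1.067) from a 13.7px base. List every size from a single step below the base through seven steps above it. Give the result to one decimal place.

12.8px, 13.7px, 14.6px, 15.6px, 16.6px, 17.8px, 18.9px, 20.2px, 21.6px

Step -1: 13.7 ÷ 1.067 = 12.8
Step 0: 13.7px
Step 1: 13.7 × 1.067 = 14.6
Step 2: 13.7 × 1.067² = 15.6
Step 3: 13.7 × 1.067³ = 16.6
Step 4: 13.7 × 1.067⁴ = 17.8
Step 5: 13.7 × 1.067⁵ = 18.9
Step 6: 13.7 × 1.067⁶ = 20.2
Step 7: 13.7 × 1.067⁷ = 21.6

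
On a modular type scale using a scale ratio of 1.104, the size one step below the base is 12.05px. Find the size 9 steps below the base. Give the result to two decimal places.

Moving from step -1 to step -9 is 8 steps down, so divide by r⁸.
12.05 ÷ 1.104⁸ = 12.05 ÷ 2.20675 ≈ 5.461

5.46px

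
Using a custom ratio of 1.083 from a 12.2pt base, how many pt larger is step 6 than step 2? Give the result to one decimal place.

5.4pt

Step 2: 12.2 × 1.083² = 14.309pt
Step 6: 12.2 × 1.083⁶ = 19.685pt
Difference: 19.685 − 14.309 = 5.376pt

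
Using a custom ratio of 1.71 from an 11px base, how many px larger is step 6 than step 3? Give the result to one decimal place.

220.0px

Step 3: 11.0 × 1.71³ = 55.002px
Step 6: 11.0 × 1.71⁶ = 275.023px
Difference: 275.023 − 55.002 = 220.021px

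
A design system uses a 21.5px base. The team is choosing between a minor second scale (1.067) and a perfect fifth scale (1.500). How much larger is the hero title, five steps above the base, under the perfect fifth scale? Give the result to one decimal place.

133.5px

Minor second: 21.5 × 1.067⁵ = 29.734px
Perfect fifth: 21.5 × 1.500⁵ = 163.266px
Difference: 163.266 − 29.734 = 133.532px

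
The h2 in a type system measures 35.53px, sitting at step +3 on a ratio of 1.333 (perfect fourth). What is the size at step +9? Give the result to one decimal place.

35.53 × 1.333⁶ = 35.53 × 5.61023 ≈ 199.332

199.3px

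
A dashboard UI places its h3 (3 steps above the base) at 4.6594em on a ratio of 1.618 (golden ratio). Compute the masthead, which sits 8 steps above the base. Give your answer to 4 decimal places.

4.6594 × 1.618⁵ = 4.6594 × 11.08901 ≈ 51.6681

51.6681em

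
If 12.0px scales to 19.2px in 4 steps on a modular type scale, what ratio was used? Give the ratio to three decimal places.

1.125

The ratio satisfies 12.0 × r⁴ = 19.2, so r = (19.2 / 12.0)^(1/4).
r = 1.6000^(1/4) ≈ 1.1247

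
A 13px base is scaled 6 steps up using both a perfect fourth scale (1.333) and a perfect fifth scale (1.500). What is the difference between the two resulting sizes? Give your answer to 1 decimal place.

Perfect fourth: 13.0 × 1.333⁶ = 72.933px
Perfect fifth: 13.0 × 1.500⁶ = 148.078px
Difference: 148.078 − 72.933 = 75.145px

75.1px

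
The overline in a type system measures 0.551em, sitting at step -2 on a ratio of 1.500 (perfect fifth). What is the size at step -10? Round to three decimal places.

0.021em

0.551 ÷ 1.500⁸ = 0.551 ÷ 25.62891 ≈ 0.021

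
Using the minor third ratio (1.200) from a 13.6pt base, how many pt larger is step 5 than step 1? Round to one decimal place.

17.5pt

Step 1: 13.6 × 1.200 = 16.320pt
Step 5: 13.6 × 1.200⁵ = 33.841pt
Difference: 33.841 − 16.320 = 17.521pt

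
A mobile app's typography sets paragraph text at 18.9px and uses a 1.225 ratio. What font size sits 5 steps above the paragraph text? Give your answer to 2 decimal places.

52.14px

Each step on a modular scale multiplies by the ratio, so the size n steps from the base is base × ratioⁿ.
18.9 × 1.225⁵ = 18.9 × 2.75855 ≈ 52.14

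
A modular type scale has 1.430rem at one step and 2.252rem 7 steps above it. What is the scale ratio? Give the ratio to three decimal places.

The ratio satisfies 1.430 × r⁷ = 2.252, so r = (2.252 / 1.430)^(1/7).
r = 1.5748^(1/7) ≈ 1.0670

1.067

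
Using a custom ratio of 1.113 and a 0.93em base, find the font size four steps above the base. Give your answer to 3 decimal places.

1.427em

Each step on a modular scale multiplies by the ratio, so the size n steps from the base is base × ratioⁿ.
0.93 × 1.113⁴ = 0.93 × 1.53455 ≈ 1.427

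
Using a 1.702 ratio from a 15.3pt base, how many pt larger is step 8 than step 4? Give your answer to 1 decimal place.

Step 4: 15.3 × 1.702⁴ = 128.390pt
Step 8: 15.3 × 1.702⁸ = 1077.377pt
Difference: 1077.377 − 128.390 = 948.987pt

949.0pt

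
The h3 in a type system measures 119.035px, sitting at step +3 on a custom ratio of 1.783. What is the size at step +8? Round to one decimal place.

2145.0px

Moving from step +3 to step +8 is 5 steps up, so multiply by r⁵.
119.035 × 1.783⁵ = 119.035 × 18.02008 ≈ 2145.020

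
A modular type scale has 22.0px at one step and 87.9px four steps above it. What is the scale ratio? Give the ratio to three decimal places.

1.414

The ratio satisfies 22.0 × r⁴ = 87.9, so r = (87.9 / 22.0)^(1/4).
r = 3.9955^(1/4) ≈ 1.4138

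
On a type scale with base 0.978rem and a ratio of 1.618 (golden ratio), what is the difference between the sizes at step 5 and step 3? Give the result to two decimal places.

Step 3: 0.978 × 1.618³ = 4.1426rem
Step 5: 0.978 × 1.618⁵ = 10.8450rem
Difference: 10.8450 − 4.1426 = 6.7024rem

6.70rem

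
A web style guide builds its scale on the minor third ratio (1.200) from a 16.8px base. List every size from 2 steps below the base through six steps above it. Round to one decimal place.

Step -2: 16.8 ÷ 1.200² = 11.7
Step -1: 16.8 ÷ 1.200 = 14.0
Step 0: 16.8px
Step 1: 16.8 × 1.200 = 20.2
Step 2: 16.8 × 1.200² = 24.2
Step 3: 16.8 × 1.200³ = 29.0
Step 4: 16.8 × 1.200⁴ = 34.8
Step 5: 16.8 × 1.200⁵ = 41.8
Step 6: 16.8 × 1.200⁶ = 50.2

11.7px, 14.0px, 16.8px, 20.2px, 24.2px, 29.0px, 34.8px, 41.8px, 50.2px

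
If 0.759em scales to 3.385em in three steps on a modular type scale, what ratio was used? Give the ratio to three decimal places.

The ratio satisfies 0.759 × r³ = 3.385, so r = (3.385 / 0.759)^(1/3).
r = 4.4598^(1/3) ≈ 1.6460

1.646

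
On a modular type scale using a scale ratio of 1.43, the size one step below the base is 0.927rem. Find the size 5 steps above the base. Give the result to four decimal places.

7.9268rem

The gap is 5 − (-1) = 6 steps, so the factor is 1.43^6.
0.927 × 1.43⁶ = 0.927 × 8.55099 ≈ 7.9268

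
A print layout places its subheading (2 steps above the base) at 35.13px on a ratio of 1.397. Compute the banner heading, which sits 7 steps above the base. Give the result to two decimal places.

186.92px

The gap is 7 − (2) = 5 steps, so the factor is 1.397^5.
35.13 × 1.397⁵ = 35.13 × 5.32086 ≈ 186.922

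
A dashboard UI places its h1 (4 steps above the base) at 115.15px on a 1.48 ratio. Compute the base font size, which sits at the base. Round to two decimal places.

115.15 ÷ 1.48⁴ = 115.15 ÷ 4.79785 ≈ 24.000

24.00px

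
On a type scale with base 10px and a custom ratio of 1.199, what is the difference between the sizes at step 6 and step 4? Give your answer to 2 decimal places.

Step 4: 10.0 × 1.199⁴ = 20.6670px
Step 6: 10.0 × 1.199⁶ = 29.7109px
Difference: 29.7109 − 20.6670 = 9.0439px

9.04px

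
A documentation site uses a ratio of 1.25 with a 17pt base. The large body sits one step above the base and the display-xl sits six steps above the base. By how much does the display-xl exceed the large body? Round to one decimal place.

43.6pt

Step 1: 17.0 × 1.25 = 21.250pt
Step 6: 17.0 × 1.25⁶ = 64.850pt
Difference: 64.850 − 21.250 = 43.600pt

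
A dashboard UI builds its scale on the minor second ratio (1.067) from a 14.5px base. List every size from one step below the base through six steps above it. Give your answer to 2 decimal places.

Step -1: 14.5 ÷ 1.067 = 13.59
Step 0: 14.5px
Step 1: 14.5 × 1.067 = 15.47
Step 2: 14.5 × 1.067² = 16.51
Step 3: 14.5 × 1.067³ = 17.61
Step 4: 14.5 × 1.067⁴ = 18.79
Step 5: 14.5 × 1.067⁵ = 20.05
Step 6: 14.5 × 1.067⁶ = 21.40

13.59px, 14.50px, 15.47px, 16.51px, 17.61px, 18.79px, 20.05px, 21.40px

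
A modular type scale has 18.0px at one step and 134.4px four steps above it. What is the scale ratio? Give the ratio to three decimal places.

1.653

The ratio satisfies 18.0 × r⁴ = 134.4, so r = (134.4 / 18.0)^(1/4).
r = 7.4667^(1/4) ≈ 1.6530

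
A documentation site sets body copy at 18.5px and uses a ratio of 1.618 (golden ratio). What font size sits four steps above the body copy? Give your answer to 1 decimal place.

Each step on a modular scale multiplies by the ratio, so the size n steps from the base is base × ratioⁿ.
18.5 × 1.618⁴ = 18.5 × 6.85353 ≈ 126.79

126.8px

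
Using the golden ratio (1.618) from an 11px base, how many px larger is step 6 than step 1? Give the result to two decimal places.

Step 1: 11.0 × 1.618 = 17.7980px
Step 6: 11.0 × 1.618⁶ = 197.3621px
Difference: 197.3621 − 17.7980 = 179.5641px

179.56px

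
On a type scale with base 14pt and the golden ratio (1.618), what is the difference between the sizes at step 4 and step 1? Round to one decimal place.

73.3pt

Step 1: 14.0 × 1.618 = 22.652pt
Step 4: 14.0 × 1.618⁴ = 95.949pt
Difference: 95.949 − 22.652 = 73.297pt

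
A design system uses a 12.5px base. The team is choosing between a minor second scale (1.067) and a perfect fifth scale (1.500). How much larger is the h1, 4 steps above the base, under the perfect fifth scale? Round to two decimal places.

47.08px

Minor second: 12.5 × 1.067⁴ = 16.2020px
Perfect fifth: 12.5 × 1.500⁴ = 63.2812px
Difference: 63.2812 − 16.2020 = 47.0792px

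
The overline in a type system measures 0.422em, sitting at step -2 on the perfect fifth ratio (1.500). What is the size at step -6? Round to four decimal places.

Moving from step -2 to step -6 is 4 steps down, so divide by r⁴.
0.422 ÷ 1.500⁴ = 0.422 ÷ 5.06250 ≈ 0.0834

0.0834em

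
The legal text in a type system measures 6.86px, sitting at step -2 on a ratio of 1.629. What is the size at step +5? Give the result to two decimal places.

208.82px

Moving from step -2 to step +5 is 7 steps up, so multiply by r⁷.
6.86 × 1.629⁷ = 6.86 × 30.44021 ≈ 208.820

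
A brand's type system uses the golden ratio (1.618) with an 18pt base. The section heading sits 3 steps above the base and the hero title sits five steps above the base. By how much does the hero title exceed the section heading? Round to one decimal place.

123.4pt

Step 3: 18.0 × 1.618³ = 76.244pt
Step 5: 18.0 × 1.618⁵ = 199.602pt
Difference: 199.602 − 76.244 = 123.358pt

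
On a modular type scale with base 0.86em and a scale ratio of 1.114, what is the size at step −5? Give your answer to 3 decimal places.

0.501em

Each step on a modular scale multiplies by the ratio, so the size n steps from the base is base × ratioⁿ.
0.86 ÷ 1.114⁵ = 0.86 ÷ 1.71564 ≈ 0.501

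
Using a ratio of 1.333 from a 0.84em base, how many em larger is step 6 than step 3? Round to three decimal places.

2.723em

Step 3: 0.84 × 1.333³ = 1.98962em
Step 6: 0.84 × 1.333⁶ = 4.71260em
Difference: 4.71260 − 1.98962 = 2.72298em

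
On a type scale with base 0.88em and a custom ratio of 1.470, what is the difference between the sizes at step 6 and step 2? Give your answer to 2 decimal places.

6.98em

Step 2: 0.88 × 1.470² = 1.9016em
Step 6: 0.88 × 1.470⁶ = 8.8795em
Difference: 8.8795 − 1.9016 = 6.9779em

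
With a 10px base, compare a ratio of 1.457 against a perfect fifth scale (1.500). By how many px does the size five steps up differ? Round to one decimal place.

At 1.457: 10.0 × 1.457⁵ = 65.660px
Perfect fifth: 10.0 × 1.500⁵ = 75.938px
Difference: 75.938 − 65.660 = 10.278px

10.3px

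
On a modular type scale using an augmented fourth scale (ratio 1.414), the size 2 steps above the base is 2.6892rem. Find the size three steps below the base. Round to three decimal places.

2.6892 ÷ 1.414⁵ = 2.6892 ÷ 5.65258 ≈ 0.476

0.476rem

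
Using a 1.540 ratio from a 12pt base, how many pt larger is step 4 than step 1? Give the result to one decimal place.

Step 1: 12.0 × 1.540 = 18.480pt
Step 4: 12.0 × 1.540⁴ = 67.494pt
Difference: 67.494 − 18.480 = 49.014pt

49.0pt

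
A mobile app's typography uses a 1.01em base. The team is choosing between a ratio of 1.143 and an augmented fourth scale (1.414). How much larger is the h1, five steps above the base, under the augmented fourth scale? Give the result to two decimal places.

3.74em

At 1.143: 1.01 × 1.143⁵ = 1.9704em
Augmented fourth: 1.01 × 1.414⁵ = 5.7091em
Difference: 5.7091 − 1.9704 = 3.7387em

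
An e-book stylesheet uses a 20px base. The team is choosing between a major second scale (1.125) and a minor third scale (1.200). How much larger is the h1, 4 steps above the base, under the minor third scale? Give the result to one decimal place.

9.4px

Major second: 20.0 × 1.125⁴ = 32.036px
Minor third: 20.0 × 1.200⁴ = 41.472px
Difference: 41.472 − 32.036 = 9.436px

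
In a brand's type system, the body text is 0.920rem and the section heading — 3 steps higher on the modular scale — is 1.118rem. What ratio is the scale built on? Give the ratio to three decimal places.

r³ = 1.118 / 0.920, so r = (1.118/0.920)^(1/3).
r = 1.2152^(1/3) ≈ 1.0671

1.067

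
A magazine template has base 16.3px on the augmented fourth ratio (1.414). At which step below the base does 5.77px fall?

3

1.414ⁿ = 16.3 / 5.77 = 2.8250
n = ln(2.8250) / ln(1.414) = 1.0385 / 0.3464 ≈ 3.00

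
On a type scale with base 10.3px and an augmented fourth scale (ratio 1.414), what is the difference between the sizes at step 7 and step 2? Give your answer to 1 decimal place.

Step 2: 10.3 × 1.414² = 20.594px
Step 7: 10.3 × 1.414⁷ = 116.408px
Difference: 116.408 − 20.594 = 95.814px

95.8px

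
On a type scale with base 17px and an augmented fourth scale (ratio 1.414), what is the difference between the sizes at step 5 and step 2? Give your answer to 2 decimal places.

Step 2: 17.0 × 1.414² = 33.9897px
Step 5: 17.0 × 1.414⁵ = 96.0939px
Difference: 96.0939 − 33.9897 = 62.1042px

62.10px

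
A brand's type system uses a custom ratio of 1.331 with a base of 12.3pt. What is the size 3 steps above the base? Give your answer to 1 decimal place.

29.0pt

Every step multiplies by the scale ratio.
12.3 × 1.331³ = 12.3 × 2.35795 ≈ 29.00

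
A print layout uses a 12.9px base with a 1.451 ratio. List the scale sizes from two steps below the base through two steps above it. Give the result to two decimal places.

6.13px, 8.89px, 12.90px, 18.72px, 27.16px

Step -2: 12.9 ÷ 1.451² = 6.13
Step -1: 12.9 ÷ 1.451 = 8.89
Step 0: 12.9px
Step 1: 12.9 × 1.451 = 18.72
Step 2: 12.9 × 1.451² = 27.16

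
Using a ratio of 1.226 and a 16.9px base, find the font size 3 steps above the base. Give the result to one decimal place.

Each step on a modular scale multiplies by the ratio, so the size n steps from the base is base × ratioⁿ.
16.9 × 1.226³ = 16.9 × 1.84277 ≈ 31.14

31.1px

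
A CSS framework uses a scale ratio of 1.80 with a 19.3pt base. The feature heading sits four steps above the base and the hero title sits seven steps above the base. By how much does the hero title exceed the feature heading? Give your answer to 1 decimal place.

Step 4: 19.3 × 1.80⁴ = 202.604pt
Step 7: 19.3 × 1.80⁷ = 1181.585pt
Difference: 1181.585 − 202.604 = 978.981pt

979.0pt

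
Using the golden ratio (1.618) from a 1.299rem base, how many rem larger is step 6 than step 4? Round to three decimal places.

Step 4: 1.299 × 1.618⁴ = 8.90273rem
Step 6: 1.299 × 1.618⁶ = 23.30667rem
Difference: 23.30667 − 8.90273 = 14.40394rem

14.404rem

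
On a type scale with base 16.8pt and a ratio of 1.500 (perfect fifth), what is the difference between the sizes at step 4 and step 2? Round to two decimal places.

47.25pt

Step 2: 16.8 × 1.500² = 37.8000pt
Step 4: 16.8 × 1.500⁴ = 85.0500pt
Difference: 85.0500 − 37.8000 = 47.2500pt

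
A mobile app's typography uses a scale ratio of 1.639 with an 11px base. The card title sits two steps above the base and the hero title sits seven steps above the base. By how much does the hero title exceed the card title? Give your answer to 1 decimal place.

319.9px

Step 2: 11.0 × 1.639² = 29.550px
Step 7: 11.0 × 1.639⁷ = 349.499px
Difference: 349.499 − 29.550 = 319.949px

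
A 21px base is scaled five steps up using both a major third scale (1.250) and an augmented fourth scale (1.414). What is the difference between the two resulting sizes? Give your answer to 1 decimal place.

54.6px

Major third: 21.0 × 1.250⁵ = 64.087px
Augmented fourth: 21.0 × 1.414⁵ = 118.704px
Difference: 118.704 − 64.087 = 54.617px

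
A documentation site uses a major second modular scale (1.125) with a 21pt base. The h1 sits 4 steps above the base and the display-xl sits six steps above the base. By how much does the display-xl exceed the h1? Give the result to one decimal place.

8.9pt

Step 4: 21.0 × 1.125⁴ = 33.638pt
Step 6: 21.0 × 1.125⁶ = 42.573pt
Difference: 42.573 − 33.638 = 8.935pt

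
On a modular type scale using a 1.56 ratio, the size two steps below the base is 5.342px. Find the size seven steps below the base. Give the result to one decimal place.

0.6px

Moving from step -2 to step -7 is 5 steps down, so divide by r⁵.
5.342 ÷ 1.56⁵ = 5.342 ÷ 9.23896 ≈ 0.578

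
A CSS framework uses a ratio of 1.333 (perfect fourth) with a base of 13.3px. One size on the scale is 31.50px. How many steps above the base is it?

1.333ⁿ = 31.50 / 13.3 = 2.3684
n = ln(2.3684) / ln(1.333) = 0.8622 / 0.2874 ≈ 3.00

3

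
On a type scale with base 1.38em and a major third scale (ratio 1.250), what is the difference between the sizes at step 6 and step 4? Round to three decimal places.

Step 4: 1.38 × 1.250⁴ = 3.36914em
Step 6: 1.38 × 1.250⁶ = 5.26428em
Difference: 5.26428 − 3.36914 = 1.89514em

1.895em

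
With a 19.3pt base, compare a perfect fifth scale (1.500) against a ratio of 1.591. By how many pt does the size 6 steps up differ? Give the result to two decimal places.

93.19pt

Perfect fifth: 19.3 × 1.500⁶ = 219.8391pt
At 1.591: 19.3 × 1.591⁶ = 313.0245pt
Difference: 313.0245 − 219.8391 = 93.1854pt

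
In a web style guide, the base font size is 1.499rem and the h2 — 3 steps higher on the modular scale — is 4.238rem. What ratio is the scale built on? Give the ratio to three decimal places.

1.414

The ratio satisfies 1.499 × r³ = 4.238, so r = (4.238 / 1.499)^(1/3).
r = 2.8272^(1/3) ≈ 1.4140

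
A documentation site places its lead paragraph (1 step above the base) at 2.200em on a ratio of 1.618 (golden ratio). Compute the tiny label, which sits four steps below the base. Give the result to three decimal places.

0.198em

2.200 ÷ 1.618⁵ = 2.200 ÷ 11.08901 ≈ 0.198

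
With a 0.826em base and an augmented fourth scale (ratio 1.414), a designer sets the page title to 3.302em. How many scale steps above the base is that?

4

1.414ⁿ = 3.302 / 0.826 = 3.9976
n = ln(3.9976) / ln(1.414) = 1.3857 / 0.3464 ≈ 4.00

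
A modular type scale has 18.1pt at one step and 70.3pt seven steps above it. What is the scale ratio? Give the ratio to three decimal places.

r⁷ = 70.3 / 18.1, so r = (70.3/18.1)^(1/7).
r = 3.8840^(1/7) ≈ 1.2139

1.214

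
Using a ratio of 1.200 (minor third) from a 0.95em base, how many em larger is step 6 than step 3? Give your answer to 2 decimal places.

Step 3: 0.95 × 1.200³ = 1.6416em
Step 6: 0.95 × 1.200⁶ = 2.8367em
Difference: 2.8367 − 1.6416 = 1.1951em

1.20em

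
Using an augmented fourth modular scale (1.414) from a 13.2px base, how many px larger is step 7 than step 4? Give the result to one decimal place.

96.4px

Step 4: 13.2 × 1.414⁴ = 52.768px
Step 7: 13.2 × 1.414⁷ = 149.183px
Difference: 149.183 − 52.768 = 96.415px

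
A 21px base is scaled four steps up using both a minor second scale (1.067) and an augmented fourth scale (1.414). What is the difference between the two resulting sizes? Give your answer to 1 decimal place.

56.7px

Minor second: 21.0 × 1.067⁴ = 27.219px
Augmented fourth: 21.0 × 1.414⁴ = 83.949px
Difference: 83.949 − 27.219 = 56.730px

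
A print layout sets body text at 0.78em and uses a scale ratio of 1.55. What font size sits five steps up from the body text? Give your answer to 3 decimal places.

6.978em

0.78 × 1.55⁵ = 0.78 × 8.94661 ≈ 6.978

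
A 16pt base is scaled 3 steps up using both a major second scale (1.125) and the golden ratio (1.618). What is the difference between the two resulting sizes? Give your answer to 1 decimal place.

45.0pt

Major second: 16.0 × 1.125³ = 22.781pt
Golden ratio: 16.0 × 1.618³ = 67.773pt
Difference: 67.773 − 22.781 = 44.992pt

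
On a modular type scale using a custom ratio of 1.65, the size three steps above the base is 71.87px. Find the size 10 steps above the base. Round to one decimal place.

71.87 × 1.65⁷ = 71.87 × 33.29566 ≈ 2392.959

2393.0px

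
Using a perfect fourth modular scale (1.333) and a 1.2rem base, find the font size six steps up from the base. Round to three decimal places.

1.2 × 1.333⁶ = 1.2 × 5.61023 ≈ 6.732

6.732rem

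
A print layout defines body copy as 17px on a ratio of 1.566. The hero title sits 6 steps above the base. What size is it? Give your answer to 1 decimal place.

250.7px

A modular type scale is a geometric sequence: sizeₙ = base × rⁿ.
17.0 × 1.566⁶ = 17.0 × 14.74859 ≈ 250.73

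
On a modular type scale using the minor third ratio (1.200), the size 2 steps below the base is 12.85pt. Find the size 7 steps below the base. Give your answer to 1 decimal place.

5.2pt

Moving from step -2 to step -7 is 5 steps down, so divide by r⁵.
12.85 ÷ 1.200⁵ = 12.85 ÷ 2.48832 ≈ 5.164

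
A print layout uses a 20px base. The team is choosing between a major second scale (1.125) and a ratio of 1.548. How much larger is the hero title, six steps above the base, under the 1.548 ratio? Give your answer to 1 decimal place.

Major second: 20.0 × 1.125⁶ = 40.546px
At 1.548: 20.0 × 1.548⁶ = 275.205px
Difference: 275.205 − 40.546 = 234.659px

234.7px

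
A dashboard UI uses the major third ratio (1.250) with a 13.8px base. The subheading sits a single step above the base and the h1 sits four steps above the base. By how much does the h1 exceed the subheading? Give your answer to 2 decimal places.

Step 1: 13.8 × 1.250 = 17.2500px
Step 4: 13.8 × 1.250⁴ = 33.6914px
Difference: 33.6914 − 17.2500 = 16.4414px

16.44px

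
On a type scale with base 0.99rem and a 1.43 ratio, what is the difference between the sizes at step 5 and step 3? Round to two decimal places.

3.02rem

Step 3: 0.99 × 1.43³ = 2.8950rem
Step 5: 0.99 × 1.43⁵ = 5.9199rem
Difference: 5.9199 − 2.8950 = 3.0249rem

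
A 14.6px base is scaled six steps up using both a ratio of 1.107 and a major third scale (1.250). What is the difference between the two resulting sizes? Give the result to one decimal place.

At 1.107: 14.6 × 1.107⁶ = 26.868px
Major third: 14.6 × 1.250⁶ = 55.695px
Difference: 55.695 − 26.868 = 28.827px

28.8px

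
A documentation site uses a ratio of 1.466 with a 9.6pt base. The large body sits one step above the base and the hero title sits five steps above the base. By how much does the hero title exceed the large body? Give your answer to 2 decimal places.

50.93pt

Step 1: 9.6 × 1.466 = 14.0736pt
Step 5: 9.6 × 1.466⁵ = 65.0042pt
Difference: 65.0042 − 14.0736 = 50.9306pt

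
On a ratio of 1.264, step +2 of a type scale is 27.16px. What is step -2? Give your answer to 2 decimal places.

Moving from step +2 to step -2 is 4 steps down, so divide by r⁴.
27.16 ÷ 1.264⁴ = 27.16 ÷ 2.55263 ≈ 10.640

10.64px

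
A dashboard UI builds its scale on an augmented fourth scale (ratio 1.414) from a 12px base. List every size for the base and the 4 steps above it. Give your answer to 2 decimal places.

12.00px, 16.97px, 23.99px, 33.93px, 47.97px

Step 0: 12px
Step 1: 12.0 × 1.414 = 16.97
Step 2: 12.0 × 1.414² = 23.99
Step 3: 12.0 × 1.414³ = 33.93
Step 4: 12.0 × 1.414⁴ = 47.97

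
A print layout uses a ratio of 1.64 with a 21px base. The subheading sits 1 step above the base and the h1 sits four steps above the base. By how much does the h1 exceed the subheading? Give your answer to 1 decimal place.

117.5px

Step 1: 21.0 × 1.64 = 34.440px
Step 4: 21.0 × 1.64⁴ = 151.913px
Difference: 151.913 − 34.440 = 117.473px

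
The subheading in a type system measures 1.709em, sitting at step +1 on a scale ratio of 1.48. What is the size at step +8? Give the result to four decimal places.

1.709 × 1.48⁷ = 1.709 × 15.55364 ≈ 26.5812

26.5812em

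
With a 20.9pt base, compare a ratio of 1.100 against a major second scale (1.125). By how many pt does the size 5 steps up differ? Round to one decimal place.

At 1.100: 20.9 × 1.100⁵ = 33.660pt
Major second: 20.9 × 1.125⁵ = 37.662pt
Difference: 37.662 − 33.660 = 4.002pt

4.0pt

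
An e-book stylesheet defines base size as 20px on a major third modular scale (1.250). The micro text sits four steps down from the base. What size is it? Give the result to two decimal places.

8.19px

Each step on a modular scale multiplies by the ratio, so the size n steps from the base is base × ratioⁿ.
20.0 ÷ 1.250⁴ = 20.0 ÷ 2.44141 ≈ 8.19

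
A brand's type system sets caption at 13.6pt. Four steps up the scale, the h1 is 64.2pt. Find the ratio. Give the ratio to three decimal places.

1.474

The ratio satisfies 13.6 × r⁴ = 64.2, so r = (64.2 / 13.6)^(1/4).
r = 4.7206^(1/4) ≈ 1.4740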